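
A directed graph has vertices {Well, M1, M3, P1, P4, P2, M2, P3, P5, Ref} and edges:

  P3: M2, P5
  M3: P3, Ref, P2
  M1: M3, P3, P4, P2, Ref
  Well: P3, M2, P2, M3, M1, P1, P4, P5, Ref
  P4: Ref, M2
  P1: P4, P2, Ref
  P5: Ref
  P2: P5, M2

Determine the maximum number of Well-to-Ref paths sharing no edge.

6

Assign every edge capacity 1; by Menger, the answer equals the max flow.
Path Well→Ref (+1); total 1.
Path Well→M1→Ref (+1); total 2.
Path Well→M3→Ref (+1); total 3.
Path Well→P1→Ref (+1); total 4.
Path Well→P4→Ref (+1); total 5.
Path Well→P5→Ref (+1); total 6.
No residual Well→Ref path; max flow = 6.
Certifying cut of size 6: {P5→Ref, Well→M1, Well→M3, Well→P1, Well→P4, Well→Ref}.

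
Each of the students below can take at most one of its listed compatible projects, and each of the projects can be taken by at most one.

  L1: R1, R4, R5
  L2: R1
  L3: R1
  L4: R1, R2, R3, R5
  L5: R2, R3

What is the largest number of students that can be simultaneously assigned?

Unit-capacity flow: source→left, listed edges, right→sink; max matching = max flow.
Augmenting path L1→R1 (+1); matched 1.
Augmenting path L4→R2 (+1); matched 2.
Augmenting path L5→R3 (+1); matched 3.
Augmenting path L2→R1→L1→R4 (+1); matched 4.
No augmenting path remains; maximum matching = 4.
König certificate: {L1, L4, L5, R1} is a vertex cover of size 4 (every listed pair touches it), so no matching can be larger.

4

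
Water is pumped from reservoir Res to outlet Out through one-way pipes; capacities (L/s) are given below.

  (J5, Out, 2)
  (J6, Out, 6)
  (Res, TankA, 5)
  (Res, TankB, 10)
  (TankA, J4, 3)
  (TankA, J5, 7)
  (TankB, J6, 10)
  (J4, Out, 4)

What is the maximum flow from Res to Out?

11

Augment Res→TankA→J4→Out: bottleneck 3, flow now 3.
Augment Res→TankA→J5→Out: bottleneck 2, flow now 5.
Augment Res→TankB→J6→Out: bottleneck 6, flow now 11.
No augmenting path remains; maximum flow = 11.
In the residual graph, reachable from Res: {Res, TankB, J6}.
Min-cut edges: Res→TankA (5), J6→Out (6); capacity 5 + 6 = 11.
This cut is saturated, so no flow can exceed 11.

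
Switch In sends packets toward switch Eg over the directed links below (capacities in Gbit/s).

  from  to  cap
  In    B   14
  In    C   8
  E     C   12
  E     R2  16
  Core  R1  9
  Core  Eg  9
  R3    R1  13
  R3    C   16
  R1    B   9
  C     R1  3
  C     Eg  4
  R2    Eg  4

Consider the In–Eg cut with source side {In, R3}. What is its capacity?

Edges leaving {In, R3}: In→B (14), In→C (8), R3→R1 (13), R3→C (16).
Cut capacity = 14 + 8 + 13 + 16 = 51.

51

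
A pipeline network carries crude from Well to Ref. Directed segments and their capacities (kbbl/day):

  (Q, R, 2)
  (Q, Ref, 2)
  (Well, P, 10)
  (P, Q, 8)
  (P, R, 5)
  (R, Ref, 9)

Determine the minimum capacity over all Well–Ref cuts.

9

Augment Well→P→Q→Ref: bottleneck 2, flow now 2.
Augment Well→P→R→Ref: bottleneck 5, flow now 7.
Augment Well→P→Q→R→Ref: bottleneck 2, flow now 9.
No augmenting path remains; maximum flow = 9.
By max-flow min-cut, the minimum cut capacity equals the max flow.
In the residual graph, reachable from Well: {Well, P, Q}.
Min-cut edges: P→R (5), Q→R (2), Q→Ref (2); capacity 5 + 2 + 2 = 9.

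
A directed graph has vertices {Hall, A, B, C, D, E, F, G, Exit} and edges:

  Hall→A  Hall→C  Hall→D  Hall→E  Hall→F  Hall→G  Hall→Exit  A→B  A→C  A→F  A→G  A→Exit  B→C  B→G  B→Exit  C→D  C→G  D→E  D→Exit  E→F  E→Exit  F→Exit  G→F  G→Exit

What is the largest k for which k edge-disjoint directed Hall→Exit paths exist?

Assign every edge capacity 1; by Menger, the answer equals the max flow.
Path Hall→Exit (+1); total 1.
Path Hall→A→Exit (+1); total 2.
Path Hall→D→Exit (+1); total 3.
Path Hall→E→Exit (+1); total 4.
Path Hall→F→Exit (+1); total 5.
Path Hall→G→Exit (+1); total 6.
No residual Hall→Exit path; max flow = 6.
Certifying cut of size 6: {D→Exit, E→Exit, F→Exit, G→Exit, Hall→A, Hall→Exit}.

6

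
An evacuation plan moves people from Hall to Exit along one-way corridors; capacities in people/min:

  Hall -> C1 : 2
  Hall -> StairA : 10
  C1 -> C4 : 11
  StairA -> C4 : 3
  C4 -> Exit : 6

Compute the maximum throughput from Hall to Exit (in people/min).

5

Augment Hall→C1→C4→Exit: bottleneck 2, flow now 2.
Augment Hall→StairA→C4→Exit: bottleneck 3, flow now 5.
No augmenting path remains; maximum flow = 5.
In the residual graph, reachable from Hall: {Hall, StairA}.
Min-cut edges: Hall→C1 (2), StairA→C4 (3); capacity 2 + 3 = 5.
This cut is saturated, so no flow can exceed 5.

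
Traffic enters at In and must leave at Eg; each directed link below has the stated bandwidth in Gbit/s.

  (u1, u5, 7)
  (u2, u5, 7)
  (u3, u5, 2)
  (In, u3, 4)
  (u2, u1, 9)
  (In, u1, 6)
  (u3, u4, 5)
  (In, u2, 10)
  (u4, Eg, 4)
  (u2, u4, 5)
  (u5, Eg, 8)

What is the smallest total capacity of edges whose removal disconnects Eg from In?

Augment In→u1→u5→Eg: bottleneck 6, flow now 6.
Augment In→u2→u4→Eg: bottleneck 4, flow now 10.
Augment In→u2→u5→Eg: bottleneck 2, flow now 12.
No augmenting path remains; maximum flow = 12.
By max-flow min-cut, the minimum cut capacity equals the max flow.
In the residual graph, reachable from In: {In, u1, u2, u3, u4, u5}.
Min-cut edges: u4→Eg (4), u5→Eg (8); capacity 4 + 8 = 12.

12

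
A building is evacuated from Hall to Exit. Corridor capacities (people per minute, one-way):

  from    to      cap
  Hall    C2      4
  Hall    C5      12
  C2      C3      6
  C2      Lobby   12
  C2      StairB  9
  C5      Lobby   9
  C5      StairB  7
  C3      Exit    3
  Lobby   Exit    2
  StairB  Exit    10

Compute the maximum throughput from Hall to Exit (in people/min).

13

Augment Hall→C2→C3→Exit: bottleneck 3, flow now 3.
Augment Hall→C2→Lobby→Exit: bottleneck 1, flow now 4.
Augment Hall→C5→Lobby→Exit: bottleneck 1, flow now 5.
Augment Hall→C5→StairB→Exit: bottleneck 7, flow now 12.
Augment Hall→C5→Lobby→C2→StairB→Exit: bottleneck 1, flow now 13. (uses reverse residual edge)
No augmenting path remains; maximum flow = 13.
In the residual graph, reachable from Hall: {Hall, C5, Lobby}.
Min-cut edges: Hall→C2 (4), C5→StairB (7), Lobby→Exit (2); capacity 4 + 7 + 2 = 13.
This cut is saturated, so no flow can exceed 13.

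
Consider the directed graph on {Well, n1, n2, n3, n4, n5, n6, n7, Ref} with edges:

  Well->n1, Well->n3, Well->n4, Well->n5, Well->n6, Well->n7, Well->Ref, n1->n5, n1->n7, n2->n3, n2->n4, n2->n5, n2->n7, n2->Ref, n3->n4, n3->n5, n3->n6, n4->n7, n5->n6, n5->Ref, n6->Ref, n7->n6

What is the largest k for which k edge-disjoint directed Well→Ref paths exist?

Assign every edge capacity 1; by Menger, the answer equals the max flow.
Path Well→Ref (+1); total 1.
Path Well→n5→Ref (+1); total 2.
Path Well→n6→Ref (+1); total 3.
No residual Well→Ref path; max flow = 3.
Certifying cut of size 3: {Well→Ref, n5→Ref, n6→Ref}.

3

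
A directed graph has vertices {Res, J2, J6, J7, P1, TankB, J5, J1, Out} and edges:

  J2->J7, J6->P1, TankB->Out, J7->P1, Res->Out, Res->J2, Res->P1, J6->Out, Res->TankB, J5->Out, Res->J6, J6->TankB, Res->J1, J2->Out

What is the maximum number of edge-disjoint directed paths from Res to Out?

4

Assign every edge capacity 1; by Menger, the answer equals the max flow.
Path Res→Out (+1); total 1.
Path Res→J2→Out (+1); total 2.
Path Res→J6→Out (+1); total 3.
Path Res→TankB→Out (+1); total 4.
No residual Res→Out path; max flow = 4.
Certifying cut of size 4: {Res→J2, Res→J6, Res→Out, Res→TankB}.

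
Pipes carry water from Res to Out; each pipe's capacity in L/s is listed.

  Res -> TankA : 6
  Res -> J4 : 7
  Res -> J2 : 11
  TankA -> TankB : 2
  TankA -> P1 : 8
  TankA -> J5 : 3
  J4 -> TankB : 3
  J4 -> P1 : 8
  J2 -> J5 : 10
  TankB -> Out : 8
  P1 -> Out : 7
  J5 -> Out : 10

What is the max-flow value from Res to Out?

22

Augment Res→TankA→TankB→Out: bottleneck 2, flow now 2.
Augment Res→TankA→P1→Out: bottleneck 4, flow now 6.
Augment Res→J4→TankB→Out: bottleneck 3, flow now 9.
Augment Res→J4→P1→Out: bottleneck 3, flow now 12.
Augment Res→J2→J5→Out: bottleneck 10, flow now 22.
No augmenting path remains; maximum flow = 22.
In the residual graph, reachable from Res: {Res, TankA, J4, J2, P1, J5}.
Min-cut edges: TankA→TankB (2), J4→TankB (3), P1→Out (7), J5→Out (10); capacity 2 + 3 + 7 + 10 = 22.
This cut is saturated, so no flow can exceed 22.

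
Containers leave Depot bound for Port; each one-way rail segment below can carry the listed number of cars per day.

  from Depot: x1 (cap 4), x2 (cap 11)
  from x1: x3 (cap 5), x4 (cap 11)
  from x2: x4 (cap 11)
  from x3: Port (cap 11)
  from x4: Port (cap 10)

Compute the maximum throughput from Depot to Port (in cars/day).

Augment Depot→x1→x3→Port: bottleneck 4, flow now 4.
Augment Depot→x2→x4→Port: bottleneck 10, flow now 14.
No augmenting path remains; maximum flow = 14.
In the residual graph, reachable from Depot: {Depot, x2, x4}.
Min-cut edges: Depot→x1 (4), x4→Port (10); capacity 4 + 10 = 14.
This cut is saturated, so no flow can exceed 14.

14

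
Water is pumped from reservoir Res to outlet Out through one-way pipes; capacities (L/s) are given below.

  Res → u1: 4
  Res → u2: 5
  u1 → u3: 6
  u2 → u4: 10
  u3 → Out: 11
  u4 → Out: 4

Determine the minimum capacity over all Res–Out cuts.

8

Augment Res→u1→u3→Out: bottleneck 4, flow now 4.
Augment Res→u2→u4→Out: bottleneck 4, flow now 8.
No augmenting path remains; maximum flow = 8.
By max-flow min-cut, the minimum cut capacity equals the max flow.
In the residual graph, reachable from Res: {Res, u2, u4}.
Min-cut edges: Res→u1 (4), u4→Out (4); capacity 4 + 4 = 8.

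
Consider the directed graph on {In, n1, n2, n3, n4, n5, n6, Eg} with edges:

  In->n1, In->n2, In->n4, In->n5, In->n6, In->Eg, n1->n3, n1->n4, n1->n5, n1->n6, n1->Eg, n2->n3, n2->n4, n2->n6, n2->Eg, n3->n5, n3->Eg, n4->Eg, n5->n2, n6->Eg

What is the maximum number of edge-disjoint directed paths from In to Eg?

6

Assign every edge capacity 1; by Menger, the answer equals the max flow.
Path In→Eg (+1); total 1.
Path In→n1→Eg (+1); total 2.
Path In→n2→Eg (+1); total 3.
Path In→n4→Eg (+1); total 4.
Path In→n6→Eg (+1); total 5.
Path In→n5→n2→n3→Eg (+1); total 6.
No residual In→Eg path; max flow = 6.
Certifying cut of size 6: {In→Eg, In→n1, In→n2, In→n4, In→n5, In→n6}.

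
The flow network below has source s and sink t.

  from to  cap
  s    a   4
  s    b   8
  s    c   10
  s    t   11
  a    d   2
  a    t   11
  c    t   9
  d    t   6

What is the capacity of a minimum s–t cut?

24

Augment s→t: bottleneck 11, flow now 11.
Augment s→a→t: bottleneck 4, flow now 15.
Augment s→c→t: bottleneck 9, flow now 24.
No augmenting path remains; maximum flow = 24.
By max-flow min-cut, the minimum cut capacity equals the max flow.
In the residual graph, reachable from s: {s, b, c}.
Min-cut edges: s→a (4), s→t (11), c→t (9); capacity 4 + 11 + 9 = 24.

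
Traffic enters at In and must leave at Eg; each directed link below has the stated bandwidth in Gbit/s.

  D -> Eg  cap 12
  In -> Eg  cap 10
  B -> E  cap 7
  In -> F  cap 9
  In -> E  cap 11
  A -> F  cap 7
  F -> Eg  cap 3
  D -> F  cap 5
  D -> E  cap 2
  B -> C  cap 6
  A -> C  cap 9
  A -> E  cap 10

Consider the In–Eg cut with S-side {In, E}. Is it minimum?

No — its capacity is 19, but the minimum cut has capacity 13.

Given cut capacity: 9 + 10 = 19.
Augment In→Eg: bottleneck 10, flow now 10.
Augment In→F→Eg: bottleneck 3, flow now 13.
No augmenting path remains; maximum flow = 13.
In the residual graph, reachable from In: {In, E, F}.
Min-cut edges: In→Eg (10), F→Eg (3); capacity 10 + 3 = 13.
Cut capacity 19 exceeds the max flow 13, so it is not minimum.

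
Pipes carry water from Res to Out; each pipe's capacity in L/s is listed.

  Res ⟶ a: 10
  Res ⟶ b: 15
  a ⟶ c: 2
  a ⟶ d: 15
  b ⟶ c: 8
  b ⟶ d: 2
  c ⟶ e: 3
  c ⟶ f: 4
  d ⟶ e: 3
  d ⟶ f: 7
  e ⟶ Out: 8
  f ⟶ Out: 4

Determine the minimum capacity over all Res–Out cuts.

10

Augment Res→a→c→e→Out: bottleneck 2, flow now 2.
Augment Res→a→d→e→Out: bottleneck 3, flow now 5.
Augment Res→a→d→f→Out: bottleneck 4, flow now 9.
Augment Res→b→c→e→Out: bottleneck 1, flow now 10.
No augmenting path remains; maximum flow = 10.
By max-flow min-cut, the minimum cut capacity equals the max flow.
In the residual graph, reachable from Res: {Res, a, b, c, d, f}.
Min-cut edges: c→e (3), d→e (3), f→Out (4); capacity 3 + 3 + 4 = 10.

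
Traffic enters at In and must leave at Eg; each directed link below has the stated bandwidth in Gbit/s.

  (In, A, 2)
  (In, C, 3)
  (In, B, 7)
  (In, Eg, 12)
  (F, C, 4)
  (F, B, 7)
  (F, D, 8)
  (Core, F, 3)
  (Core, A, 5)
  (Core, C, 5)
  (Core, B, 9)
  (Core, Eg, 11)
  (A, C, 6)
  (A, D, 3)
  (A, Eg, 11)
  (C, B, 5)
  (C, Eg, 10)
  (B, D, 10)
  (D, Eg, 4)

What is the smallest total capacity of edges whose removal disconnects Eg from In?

Augment In→Eg: bottleneck 12, flow now 12.
Augment In→A→Eg: bottleneck 2, flow now 14.
Augment In→C→Eg: bottleneck 3, flow now 17.
Augment In→B→D→Eg: bottleneck 4, flow now 21.
No augmenting path remains; maximum flow = 21.
By max-flow min-cut, the minimum cut capacity equals the max flow.
In the residual graph, reachable from In: {In, B, D}.
Min-cut edges: In→A (2), In→C (3), In→Eg (12), D→Eg (4); capacity 2 + 3 + 12 + 4 = 21.

21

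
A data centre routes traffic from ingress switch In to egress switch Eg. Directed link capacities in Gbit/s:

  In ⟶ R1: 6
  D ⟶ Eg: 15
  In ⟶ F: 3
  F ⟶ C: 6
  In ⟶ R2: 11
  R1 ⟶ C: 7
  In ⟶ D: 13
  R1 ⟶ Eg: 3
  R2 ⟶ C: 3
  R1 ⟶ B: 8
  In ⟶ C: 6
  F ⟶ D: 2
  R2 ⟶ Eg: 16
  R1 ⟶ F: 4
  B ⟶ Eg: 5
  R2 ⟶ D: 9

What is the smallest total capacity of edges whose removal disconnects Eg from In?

Augment In→R1→Eg: bottleneck 3, flow now 3.
Augment In→R2→Eg: bottleneck 11, flow now 14.
Augment In→D→Eg: bottleneck 13, flow now 27.
Augment In→R1→B→Eg: bottleneck 3, flow now 30.
Augment In→F→D→Eg: bottleneck 2, flow now 32.
No augmenting path remains; maximum flow = 32.
By max-flow min-cut, the minimum cut capacity equals the max flow.
In the residual graph, reachable from In: {In, F, C}.
Min-cut edges: In→R1 (6), In→R2 (11), In→D (13), F→D (2); capacity 6 + 11 + 13 + 2 = 32.

32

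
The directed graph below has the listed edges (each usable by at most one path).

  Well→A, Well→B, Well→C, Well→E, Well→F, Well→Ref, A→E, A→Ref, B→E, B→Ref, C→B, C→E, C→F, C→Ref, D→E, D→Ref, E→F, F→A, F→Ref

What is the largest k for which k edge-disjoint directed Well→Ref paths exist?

Assign every edge capacity 1; by Menger, the answer equals the max flow.
Path Well→Ref (+1); total 1.
Path Well→A→Ref (+1); total 2.
Path Well→B→Ref (+1); total 3.
Path Well→C→Ref (+1); total 4.
Path Well→F→Ref (+1); total 5.
No residual Well→Ref path; max flow = 5.
Certifying cut of size 5: {A→Ref, F→Ref, Well→B, Well→C, Well→Ref}.

5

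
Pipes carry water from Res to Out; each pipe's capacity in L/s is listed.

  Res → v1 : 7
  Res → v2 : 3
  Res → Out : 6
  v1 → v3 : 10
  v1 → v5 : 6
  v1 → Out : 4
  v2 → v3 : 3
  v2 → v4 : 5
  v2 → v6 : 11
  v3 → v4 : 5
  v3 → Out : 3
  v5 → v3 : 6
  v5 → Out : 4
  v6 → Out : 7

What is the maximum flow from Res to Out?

16

Augment Res→Out: bottleneck 6, flow now 6.
Augment Res→v1→Out: bottleneck 4, flow now 10.
Augment Res→v1→v3→Out: bottleneck 3, flow now 13.
Augment Res→v2→v6→Out: bottleneck 3, flow now 16.
No augmenting path remains; maximum flow = 16.
In the residual graph, reachable from Res: {Res}.
Min-cut edges: Res→v1 (7), Res→v2 (3), Res→Out (6); capacity 7 + 3 + 6 = 16.
This cut is saturated, so no flow can exceed 16.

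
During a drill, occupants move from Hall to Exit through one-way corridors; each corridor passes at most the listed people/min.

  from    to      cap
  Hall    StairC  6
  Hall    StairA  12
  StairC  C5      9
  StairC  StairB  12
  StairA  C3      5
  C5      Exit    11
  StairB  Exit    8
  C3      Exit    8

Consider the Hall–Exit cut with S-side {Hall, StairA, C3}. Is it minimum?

Given cut capacity: 6 + 8 = 14.
Augment Hall→StairC→C5→Exit: bottleneck 6, flow now 6.
Augment Hall→StairA→C3→Exit: bottleneck 5, flow now 11.
No augmenting path remains; maximum flow = 11.
In the residual graph, reachable from Hall: {Hall, StairA}.
Min-cut edges: Hall→StairC (6), StairA→C3 (5); capacity 6 + 5 = 11.
Cut capacity 14 exceeds the max flow 11, so it is not minimum.

No — its capacity is 14, but the minimum cut has capacity 11.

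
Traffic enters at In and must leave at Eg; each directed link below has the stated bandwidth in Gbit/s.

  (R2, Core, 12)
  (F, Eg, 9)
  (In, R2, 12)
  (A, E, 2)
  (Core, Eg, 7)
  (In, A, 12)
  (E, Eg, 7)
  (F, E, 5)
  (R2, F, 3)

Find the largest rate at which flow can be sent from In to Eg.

Augment In→R2→Core→Eg: bottleneck 7, flow now 7.
Augment In→R2→F→Eg: bottleneck 3, flow now 10.
Augment In→A→E→Eg: bottleneck 2, flow now 12.
No augmenting path remains; maximum flow = 12.
In the residual graph, reachable from In: {In, R2, A, Core}.
Min-cut edges: R2→F (3), A→E (2), Core→Eg (7); capacity 3 + 2 + 7 = 12.
This cut is saturated, so no flow can exceed 12.

12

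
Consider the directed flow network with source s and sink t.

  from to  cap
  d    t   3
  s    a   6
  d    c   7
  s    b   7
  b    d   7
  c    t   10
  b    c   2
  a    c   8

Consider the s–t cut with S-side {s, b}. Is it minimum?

Given cut capacity: 6 + 2 + 7 = 15.
Augment s→a→c→t: bottleneck 6, flow now 6.
Augment s→b→c→t: bottleneck 2, flow now 8.
Augment s→b→d→t: bottleneck 3, flow now 11.
Augment s→b→d→c→t: bottleneck 2, flow now 13.
No augmenting path remains; maximum flow = 13.
In the residual graph, reachable from s: {s}.
Min-cut edges: s→a (6), s→b (7); capacity 6 + 7 = 13.
Cut capacity 15 exceeds the max flow 13, so it is not minimum.

No — its capacity is 15, but the minimum cut has capacity 13.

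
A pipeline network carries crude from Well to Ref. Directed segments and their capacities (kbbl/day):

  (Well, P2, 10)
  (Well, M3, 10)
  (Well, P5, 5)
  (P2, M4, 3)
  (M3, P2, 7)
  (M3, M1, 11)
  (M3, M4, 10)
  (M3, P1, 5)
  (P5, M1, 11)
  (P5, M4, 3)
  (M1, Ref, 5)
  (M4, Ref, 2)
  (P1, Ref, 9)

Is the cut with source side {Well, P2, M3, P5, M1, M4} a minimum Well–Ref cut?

Yes — it is a minimum cut (capacity 12).

Given cut capacity: 5 + 5 + 2 = 12.
Augment Well→P2→M4→Ref: bottleneck 2, flow now 2.
Augment Well→M3→M1→Ref: bottleneck 5, flow now 7.
Augment Well→M3→P1→Ref: bottleneck 5, flow now 12.
No augmenting path remains; maximum flow = 12.
Cut capacity 12 equals the max flow, so it is a minimum cut.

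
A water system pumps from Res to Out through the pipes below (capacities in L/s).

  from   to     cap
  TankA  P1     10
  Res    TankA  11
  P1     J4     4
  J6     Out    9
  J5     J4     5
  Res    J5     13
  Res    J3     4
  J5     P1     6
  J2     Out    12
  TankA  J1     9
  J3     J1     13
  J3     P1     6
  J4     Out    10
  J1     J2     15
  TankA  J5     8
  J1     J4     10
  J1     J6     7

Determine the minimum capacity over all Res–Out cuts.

22

Augment Res→J5→J4→Out: bottleneck 5, flow now 5.
Augment Res→J5→P1→J4→Out: bottleneck 4, flow now 9.
Augment Res→TankA→J1→J2→Out: bottleneck 9, flow now 18.
Augment Res→J3→J1→J2→Out: bottleneck 3, flow now 21.
Augment Res→J3→J1→J4→Out: bottleneck 1, flow now 22.
No augmenting path remains; maximum flow = 22.
By max-flow min-cut, the minimum cut capacity equals the max flow.
In the residual graph, reachable from Res: {Res, J5, TankA, P1}.
Min-cut edges: Res→J3 (4), J5→J4 (5), TankA→J1 (9), P1→J4 (4); capacity 4 + 5 + 9 + 4 = 22.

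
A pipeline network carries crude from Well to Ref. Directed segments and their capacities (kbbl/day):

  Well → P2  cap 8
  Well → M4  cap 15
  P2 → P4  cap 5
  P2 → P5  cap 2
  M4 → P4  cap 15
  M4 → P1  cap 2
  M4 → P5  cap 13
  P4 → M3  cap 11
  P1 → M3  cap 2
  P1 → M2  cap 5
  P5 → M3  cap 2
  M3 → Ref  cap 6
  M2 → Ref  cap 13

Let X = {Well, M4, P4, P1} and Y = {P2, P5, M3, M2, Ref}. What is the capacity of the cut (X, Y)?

39

Edges leaving {Well, M4, P4, P1}: Well→P2 (8), M4→P5 (13), P4→M3 (11), P1→M3 (2), P1→M2 (5).
Cut capacity = 8 + 13 + 11 + 2 + 5 = 39.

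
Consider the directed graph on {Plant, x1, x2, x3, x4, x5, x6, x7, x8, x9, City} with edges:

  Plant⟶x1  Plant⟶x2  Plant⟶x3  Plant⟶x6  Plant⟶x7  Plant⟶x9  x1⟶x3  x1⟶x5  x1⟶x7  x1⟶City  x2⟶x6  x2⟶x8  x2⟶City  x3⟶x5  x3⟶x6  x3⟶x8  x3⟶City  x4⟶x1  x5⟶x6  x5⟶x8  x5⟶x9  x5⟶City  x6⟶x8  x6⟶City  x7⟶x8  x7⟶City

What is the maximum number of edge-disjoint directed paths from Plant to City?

5

Assign every edge capacity 1; by Menger, the answer equals the max flow.
Path Plant→x1→City (+1); total 1.
Path Plant→x2→City (+1); total 2.
Path Plant→x3→City (+1); total 3.
Path Plant→x6→City (+1); total 4.
Path Plant→x7→City (+1); total 5.
No residual Plant→City path; max flow = 5.
Certifying cut of size 5: {Plant→x1, Plant→x2, Plant→x3, Plant→x6, Plant→x7}.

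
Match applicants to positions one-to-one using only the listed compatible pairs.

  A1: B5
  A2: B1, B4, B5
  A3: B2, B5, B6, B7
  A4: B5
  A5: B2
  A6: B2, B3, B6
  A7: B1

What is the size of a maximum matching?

Unit-capacity flow: source→left, listed edges, right→sink; max matching = max flow.
Augmenting path A1→B5 (+1); matched 1.
Augmenting path A2→B1 (+1); matched 2.
Augmenting path A3→B2 (+1); matched 3.
Augmenting path A6→B3 (+1); matched 4.
Augmenting path A5→B2→A3→B6 (+1); matched 5.
Augmenting path A7→B1→A2→B4 (+1); matched 6.
No augmenting path remains; maximum matching = 6.
König certificate: {A2, A3, A5, A6, A7, B5} is a vertex cover of size 6 (every listed pair touches it), so no matching can be larger.

6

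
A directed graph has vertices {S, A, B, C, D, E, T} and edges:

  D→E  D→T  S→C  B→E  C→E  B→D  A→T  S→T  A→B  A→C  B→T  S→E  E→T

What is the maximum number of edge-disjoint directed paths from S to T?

Assign every edge capacity 1; by Menger, the answer equals the max flow.
Path S→T (+1); total 1.
Path S→E→T (+1); total 2.
No residual S→T path; max flow = 2.
Certifying cut of size 2: {E→T, S→T}.

2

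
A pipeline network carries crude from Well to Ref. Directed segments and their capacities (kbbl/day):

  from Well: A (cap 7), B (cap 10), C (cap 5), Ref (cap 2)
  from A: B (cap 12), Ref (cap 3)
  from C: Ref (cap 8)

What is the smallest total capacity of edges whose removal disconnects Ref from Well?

10

Augment Well→Ref: bottleneck 2, flow now 2.
Augment Well→A→Ref: bottleneck 3, flow now 5.
Augment Well→C→Ref: bottleneck 5, flow now 10.
No augmenting path remains; maximum flow = 10.
By max-flow min-cut, the minimum cut capacity equals the max flow.
In the residual graph, reachable from Well: {Well, A, B}.
Min-cut edges: Well→C (5), Well→Ref (2), A→Ref (3); capacity 5 + 2 + 3 = 10.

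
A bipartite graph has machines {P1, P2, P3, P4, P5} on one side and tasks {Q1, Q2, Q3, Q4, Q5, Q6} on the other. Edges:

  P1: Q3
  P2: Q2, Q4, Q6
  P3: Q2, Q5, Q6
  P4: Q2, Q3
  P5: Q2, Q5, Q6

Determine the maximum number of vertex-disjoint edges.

5

Unit-capacity flow: source→left, listed edges, right→sink; max matching = max flow.
Augmenting path P1→Q3 (+1); matched 1.
Augmenting path P2→Q2 (+1); matched 2.
Augmenting path P3→Q5 (+1); matched 3.
Augmenting path P5→Q6 (+1); matched 4.
Augmenting path P4→Q2→P2→Q4 (+1); matched 5.
No augmenting path remains; maximum matching = 5.
König certificate: {P1, P2, P3, P4, P5} is a vertex cover of size 5 (every listed pair touches it), so no matching can be larger.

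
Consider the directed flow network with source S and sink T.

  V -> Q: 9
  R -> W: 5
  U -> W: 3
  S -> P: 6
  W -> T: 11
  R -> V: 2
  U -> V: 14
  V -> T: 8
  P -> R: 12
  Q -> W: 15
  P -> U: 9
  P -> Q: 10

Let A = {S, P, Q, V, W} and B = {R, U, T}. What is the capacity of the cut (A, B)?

40

Edges leaving {S, P, Q, V, W}: P→R (12), P→U (9), V→T (8), W→T (11).
Cut capacity = 12 + 9 + 8 + 11 = 40.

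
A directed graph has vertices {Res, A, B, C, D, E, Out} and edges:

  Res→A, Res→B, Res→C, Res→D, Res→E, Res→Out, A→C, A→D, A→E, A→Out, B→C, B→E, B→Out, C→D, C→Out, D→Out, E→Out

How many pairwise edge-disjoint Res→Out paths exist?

6

Assign every edge capacity 1; by Menger, the answer equals the max flow.
Path Res→Out (+1); total 1.
Path Res→A→Out (+1); total 2.
Path Res→B→Out (+1); total 3.
Path Res→C→Out (+1); total 4.
Path Res→D→Out (+1); total 5.
Path Res→E→Out (+1); total 6.
No residual Res→Out path; max flow = 6.
Certifying cut of size 6: {Res→A, Res→B, Res→C, Res→D, Res→E, Res→Out}.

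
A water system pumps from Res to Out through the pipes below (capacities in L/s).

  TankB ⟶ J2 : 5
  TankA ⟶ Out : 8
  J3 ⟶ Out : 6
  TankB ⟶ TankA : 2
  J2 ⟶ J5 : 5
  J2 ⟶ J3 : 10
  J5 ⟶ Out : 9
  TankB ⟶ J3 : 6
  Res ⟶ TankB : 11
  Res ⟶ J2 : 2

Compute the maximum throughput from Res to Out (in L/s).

13

Augment Res→TankB→TankA→Out: bottleneck 2, flow now 2.
Augment Res→TankB→J3→Out: bottleneck 6, flow now 8.
Augment Res→J2→J5→Out: bottleneck 2, flow now 10.
Augment Res→TankB→J2→J5→Out: bottleneck 3, flow now 13.
No augmenting path remains; maximum flow = 13.
In the residual graph, reachable from Res: {Res}.
Min-cut edges: Res→TankB (11), Res→J2 (2); capacity 11 + 2 = 13.
This cut is saturated, so no flow can exceed 13.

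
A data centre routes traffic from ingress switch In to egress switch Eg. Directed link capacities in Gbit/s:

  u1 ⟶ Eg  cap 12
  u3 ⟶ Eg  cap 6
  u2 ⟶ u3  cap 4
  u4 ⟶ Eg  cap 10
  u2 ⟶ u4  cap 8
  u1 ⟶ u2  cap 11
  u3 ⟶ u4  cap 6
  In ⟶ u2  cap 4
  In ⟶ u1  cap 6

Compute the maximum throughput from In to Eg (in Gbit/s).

10

Augment In→u1→Eg: bottleneck 6, flow now 6.
Augment In→u2→u3→Eg: bottleneck 4, flow now 10.
No augmenting path remains; maximum flow = 10.
In the residual graph, reachable from In: {In}.
Min-cut edges: In→u1 (6), In→u2 (4); capacity 6 + 4 = 10.
This cut is saturated, so no flow can exceed 10.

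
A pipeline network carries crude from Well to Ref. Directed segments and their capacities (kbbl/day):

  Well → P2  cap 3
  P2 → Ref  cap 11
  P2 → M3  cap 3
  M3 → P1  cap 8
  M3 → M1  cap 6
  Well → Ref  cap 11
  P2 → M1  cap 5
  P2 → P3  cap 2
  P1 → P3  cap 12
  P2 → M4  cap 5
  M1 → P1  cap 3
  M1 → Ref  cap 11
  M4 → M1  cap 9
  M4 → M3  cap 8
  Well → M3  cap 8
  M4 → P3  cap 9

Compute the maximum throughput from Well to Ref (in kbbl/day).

20

Augment Well→Ref: bottleneck 11, flow now 11.
Augment Well→P2→Ref: bottleneck 3, flow now 14.
Augment Well→M3→M1→Ref: bottleneck 6, flow now 20.
No augmenting path remains; maximum flow = 20.
In the residual graph, reachable from Well: {Well, M3, P1, P3}.
Min-cut edges: Well→P2 (3), Well→Ref (11), M3→M1 (6); capacity 3 + 11 + 6 = 20.
This cut is saturated, so no flow can exceed 20.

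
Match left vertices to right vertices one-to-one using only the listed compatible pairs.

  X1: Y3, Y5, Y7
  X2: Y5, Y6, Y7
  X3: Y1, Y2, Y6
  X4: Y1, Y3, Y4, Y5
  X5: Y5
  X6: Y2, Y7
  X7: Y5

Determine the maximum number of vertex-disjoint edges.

6

Unit-capacity flow: source→left, listed edges, right→sink; max matching = max flow.
Augmenting path X1→Y3 (+1); matched 1.
Augmenting path X2→Y5 (+1); matched 2.
Augmenting path X3→Y1 (+1); matched 3.
Augmenting path X4→Y4 (+1); matched 4.
Augmenting path X6→Y2 (+1); matched 5.
Augmenting path X5→Y5→X2→Y6 (+1); matched 6.
No augmenting path remains; maximum matching = 6.
König certificate: {X1, X2, X3, X4, X6, Y5} is a vertex cover of size 6 (every listed pair touches it), so no matching can be larger.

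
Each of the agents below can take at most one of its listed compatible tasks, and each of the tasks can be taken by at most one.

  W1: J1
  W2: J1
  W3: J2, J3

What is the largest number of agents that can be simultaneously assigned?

2

Unit-capacity flow: source→left, listed edges, right→sink; max matching = max flow.
Augmenting path W1→J1 (+1); matched 1.
Augmenting path W3→J2 (+1); matched 2.
No augmenting path remains; maximum matching = 2.
König certificate: {W3, J1} is a vertex cover of size 2 (every listed pair touches it), so no matching can be larger.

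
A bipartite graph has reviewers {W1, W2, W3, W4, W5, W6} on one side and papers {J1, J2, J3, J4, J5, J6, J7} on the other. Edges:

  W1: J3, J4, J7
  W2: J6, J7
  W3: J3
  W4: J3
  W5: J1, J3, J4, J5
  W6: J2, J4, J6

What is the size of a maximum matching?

5

Unit-capacity flow: source→left, listed edges, right→sink; max matching = max flow.
Augmenting path W1→J3 (+1); matched 1.
Augmenting path W2→J6 (+1); matched 2.
Augmenting path W5→J1 (+1); matched 3.
Augmenting path W6→J2 (+1); matched 4.
Augmenting path W3→J3→W1→J4 (+1); matched 5.
No augmenting path remains; maximum matching = 5.
König certificate: {W1, W2, W5, W6, J3} is a vertex cover of size 5 (every listed pair touches it), so no matching can be larger.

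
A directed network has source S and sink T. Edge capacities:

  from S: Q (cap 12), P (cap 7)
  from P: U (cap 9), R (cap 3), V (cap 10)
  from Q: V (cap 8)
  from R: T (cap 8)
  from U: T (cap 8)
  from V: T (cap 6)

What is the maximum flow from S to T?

13

Augment S→P→R→T: bottleneck 3, flow now 3.
Augment S→P→U→T: bottleneck 4, flow now 7.
Augment S→Q→V→T: bottleneck 6, flow now 13.
No augmenting path remains; maximum flow = 13.
In the residual graph, reachable from S: {S, Q, V}.
Min-cut edges: S→P (7), V→T (6); capacity 7 + 6 = 13.
This cut is saturated, so no flow can exceed 13.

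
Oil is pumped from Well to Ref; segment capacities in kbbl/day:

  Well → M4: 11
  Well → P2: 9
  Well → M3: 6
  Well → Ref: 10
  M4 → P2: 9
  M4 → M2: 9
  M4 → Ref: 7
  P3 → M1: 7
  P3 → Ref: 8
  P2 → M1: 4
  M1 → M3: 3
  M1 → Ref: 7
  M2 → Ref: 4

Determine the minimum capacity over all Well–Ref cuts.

Augment Well→Ref: bottleneck 10, flow now 10.
Augment Well→M4→Ref: bottleneck 7, flow now 17.
Augment Well→M4→M2→Ref: bottleneck 4, flow now 21.
Augment Well→P2→M1→Ref: bottleneck 4, flow now 25.
No augmenting path remains; maximum flow = 25.
By max-flow min-cut, the minimum cut capacity equals the max flow.
In the residual graph, reachable from Well: {Well, P2, M3}.
Min-cut edges: Well→M4 (11), Well→Ref (10), P2→M1 (4); capacity 11 + 10 + 4 = 25.

25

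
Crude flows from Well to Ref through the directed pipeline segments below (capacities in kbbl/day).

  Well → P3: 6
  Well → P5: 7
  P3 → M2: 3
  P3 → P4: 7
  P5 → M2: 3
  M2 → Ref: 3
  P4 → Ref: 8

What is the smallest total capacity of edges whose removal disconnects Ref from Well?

Augment Well→P3→M2→Ref: bottleneck 3, flow now 3.
Augment Well→P3→P4→Ref: bottleneck 3, flow now 6.
Augment Well→P5→M2→P3→P4→Ref: bottleneck 3, flow now 9. (uses reverse residual edge)
No augmenting path remains; maximum flow = 9.
By max-flow min-cut, the minimum cut capacity equals the max flow.
In the residual graph, reachable from Well: {Well, P5}.
Min-cut edges: Well→P3 (6), P5→M2 (3); capacity 6 + 3 = 9.

9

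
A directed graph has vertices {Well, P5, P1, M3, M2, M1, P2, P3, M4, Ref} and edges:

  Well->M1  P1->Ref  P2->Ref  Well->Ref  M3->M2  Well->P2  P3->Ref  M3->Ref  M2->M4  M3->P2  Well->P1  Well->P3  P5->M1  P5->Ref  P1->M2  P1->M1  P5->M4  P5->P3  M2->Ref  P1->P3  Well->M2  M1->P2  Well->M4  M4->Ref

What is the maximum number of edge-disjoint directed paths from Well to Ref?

6

Assign every edge capacity 1; by Menger, the answer equals the max flow.
Path Well→Ref (+1); total 1.
Path Well→P1→Ref (+1); total 2.
Path Well→M2→Ref (+1); total 3.
Path Well→P2→Ref (+1); total 4.
Path Well→P3→Ref (+1); total 5.
Path Well→M4→Ref (+1); total 6.
No residual Well→Ref path; max flow = 6.
Certifying cut of size 6: {P2→Ref, Well→M2, Well→M4, Well→P1, Well→P3, Well→Ref}.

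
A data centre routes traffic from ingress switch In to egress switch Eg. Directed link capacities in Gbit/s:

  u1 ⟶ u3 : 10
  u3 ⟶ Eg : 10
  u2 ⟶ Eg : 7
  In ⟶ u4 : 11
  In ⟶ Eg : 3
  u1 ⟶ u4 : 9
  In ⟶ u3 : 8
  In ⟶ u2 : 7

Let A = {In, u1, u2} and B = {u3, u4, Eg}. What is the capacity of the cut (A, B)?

Edges leaving {In, u1, u2}: In→u3 (8), In→u4 (11), In→Eg (3), u1→u3 (10), u1→u4 (9), u2→Eg (7).
Cut capacity = 8 + 11 + 3 + 10 + 9 + 7 = 48.

48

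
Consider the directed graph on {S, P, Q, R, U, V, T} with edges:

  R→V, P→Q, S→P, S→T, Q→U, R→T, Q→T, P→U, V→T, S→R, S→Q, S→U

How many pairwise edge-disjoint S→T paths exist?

3

Assign every edge capacity 1; by Menger, the answer equals the max flow.
Path S→T (+1); total 1.
Path S→Q→T (+1); total 2.
Path S→R→T (+1); total 3.
No residual S→T path; max flow = 3.
Certifying cut of size 3: {Q→T, S→R, S→T}.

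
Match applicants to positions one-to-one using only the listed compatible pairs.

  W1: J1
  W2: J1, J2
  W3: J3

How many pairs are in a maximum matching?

Unit-capacity flow: source→left, listed edges, right→sink; max matching = max flow.
Augmenting path W1→J1 (+1); matched 1.
Augmenting path W2→J2 (+1); matched 2.
Augmenting path W3→J3 (+1); matched 3.
No augmenting path remains; maximum matching = 3.
König certificate: {W1, W2, W3} is a vertex cover of size 3 (every listed pair touches it), so no matching can be larger.

3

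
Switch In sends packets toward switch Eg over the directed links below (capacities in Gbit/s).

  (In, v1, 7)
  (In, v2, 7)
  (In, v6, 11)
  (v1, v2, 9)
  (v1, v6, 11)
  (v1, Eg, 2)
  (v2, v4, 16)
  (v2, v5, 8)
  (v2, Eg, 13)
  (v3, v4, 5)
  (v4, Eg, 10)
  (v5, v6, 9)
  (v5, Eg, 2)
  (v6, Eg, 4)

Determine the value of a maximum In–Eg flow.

Augment In→v1→Eg: bottleneck 2, flow now 2.
Augment In→v2→Eg: bottleneck 7, flow now 9.
Augment In→v6→Eg: bottleneck 4, flow now 13.
Augment In→v1→v2→Eg: bottleneck 5, flow now 18.
No augmenting path remains; maximum flow = 18.
In the residual graph, reachable from In: {In, v6}.
Min-cut edges: In→v1 (7), In→v2 (7), v6→Eg (4); capacity 7 + 7 + 4 = 18.
This cut is saturated, so no flow can exceed 18.

18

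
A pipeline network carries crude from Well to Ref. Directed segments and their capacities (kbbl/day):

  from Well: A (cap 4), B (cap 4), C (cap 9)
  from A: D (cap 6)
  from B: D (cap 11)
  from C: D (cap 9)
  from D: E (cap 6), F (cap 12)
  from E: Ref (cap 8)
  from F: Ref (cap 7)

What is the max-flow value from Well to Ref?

Augment Well→A→D→E→Ref: bottleneck 4, flow now 4.
Augment Well→B→D→E→Ref: bottleneck 2, flow now 6.
Augment Well→B→D→F→Ref: bottleneck 2, flow now 8.
Augment Well→C→D→F→Ref: bottleneck 5, flow now 13.
No augmenting path remains; maximum flow = 13.
In the residual graph, reachable from Well: {Well, A, B, C, D, F}.
Min-cut edges: D→E (6), F→Ref (7); capacity 6 + 7 = 13.
This cut is saturated, so no flow can exceed 13.

13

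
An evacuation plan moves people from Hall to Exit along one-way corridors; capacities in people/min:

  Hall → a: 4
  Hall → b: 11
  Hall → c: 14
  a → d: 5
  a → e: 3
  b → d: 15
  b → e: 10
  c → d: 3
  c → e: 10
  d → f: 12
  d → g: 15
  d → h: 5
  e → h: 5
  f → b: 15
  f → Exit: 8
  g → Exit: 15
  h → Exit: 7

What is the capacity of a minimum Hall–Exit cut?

23

Augment Hall→a→d→f→Exit: bottleneck 4, flow now 4.
Augment Hall→b→d→f→Exit: bottleneck 4, flow now 8.
Augment Hall→b→d→g→Exit: bottleneck 7, flow now 15.
Augment Hall→c→d→g→Exit: bottleneck 3, flow now 18.
Augment Hall→c→e→h→Exit: bottleneck 5, flow now 23.
No augmenting path remains; maximum flow = 23.
By max-flow min-cut, the minimum cut capacity equals the max flow.
In the residual graph, reachable from Hall: {Hall, c, e}.
Min-cut edges: Hall→a (4), Hall→b (11), c→d (3), e→h (5); capacity 4 + 11 + 3 + 5 = 23.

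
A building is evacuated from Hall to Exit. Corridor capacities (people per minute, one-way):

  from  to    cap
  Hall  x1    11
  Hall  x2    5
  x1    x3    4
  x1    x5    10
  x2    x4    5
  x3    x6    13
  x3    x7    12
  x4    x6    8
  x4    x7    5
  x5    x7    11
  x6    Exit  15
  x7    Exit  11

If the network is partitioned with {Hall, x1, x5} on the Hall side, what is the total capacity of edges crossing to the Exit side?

Edges leaving {Hall, x1, x5}: Hall→x2 (5), x1→x3 (4), x5→x7 (11).
Cut capacity = 5 + 4 + 11 = 20.

20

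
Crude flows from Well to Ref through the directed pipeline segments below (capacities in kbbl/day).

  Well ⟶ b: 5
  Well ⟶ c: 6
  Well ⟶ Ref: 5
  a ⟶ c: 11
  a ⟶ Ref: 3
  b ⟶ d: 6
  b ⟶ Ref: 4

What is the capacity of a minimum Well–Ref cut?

Augment Well→Ref: bottleneck 5, flow now 5.
Augment Well→b→Ref: bottleneck 4, flow now 9.
No augmenting path remains; maximum flow = 9.
By max-flow min-cut, the minimum cut capacity equals the max flow.
In the residual graph, reachable from Well: {Well, b, c, d}.
Min-cut edges: Well→Ref (5), b→Ref (4); capacity 5 + 4 = 9.

9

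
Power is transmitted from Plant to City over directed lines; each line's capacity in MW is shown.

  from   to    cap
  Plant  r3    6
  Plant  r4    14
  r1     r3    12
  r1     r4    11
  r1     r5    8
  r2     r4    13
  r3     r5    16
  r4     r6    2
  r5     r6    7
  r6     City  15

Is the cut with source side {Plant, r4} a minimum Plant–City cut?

Given cut capacity: 6 + 2 = 8.
Augment Plant→r4→r6→City: bottleneck 2, flow now 2.
Augment Plant→r3→r5→r6→City: bottleneck 6, flow now 8.
No augmenting path remains; maximum flow = 8.
Cut capacity 8 equals the max flow, so it is a minimum cut.

Yes — it is a minimum cut (capacity 8).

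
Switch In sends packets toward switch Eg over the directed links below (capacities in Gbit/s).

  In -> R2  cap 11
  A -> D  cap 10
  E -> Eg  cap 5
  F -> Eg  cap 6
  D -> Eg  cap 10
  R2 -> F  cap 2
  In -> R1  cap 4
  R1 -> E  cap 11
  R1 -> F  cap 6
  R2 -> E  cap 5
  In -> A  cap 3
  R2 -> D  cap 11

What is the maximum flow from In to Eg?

18

Augment In→R2→E→Eg: bottleneck 5, flow now 5.
Augment In→R2→D→Eg: bottleneck 6, flow now 11.
Augment In→A→D→Eg: bottleneck 3, flow now 14.
Augment In→R1→F→Eg: bottleneck 4, flow now 18.
No augmenting path remains; maximum flow = 18.
In the residual graph, reachable from In: {In}.
Min-cut edges: In→R2 (11), In→A (3), In→R1 (4); capacity 11 + 3 + 4 = 18.
This cut is saturated, so no flow can exceed 18.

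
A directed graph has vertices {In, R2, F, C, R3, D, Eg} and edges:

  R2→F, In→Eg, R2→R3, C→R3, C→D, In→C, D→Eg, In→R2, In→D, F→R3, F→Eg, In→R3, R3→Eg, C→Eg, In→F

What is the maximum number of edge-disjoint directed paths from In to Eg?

Assign every edge capacity 1; by Menger, the answer equals the max flow.
Path In→Eg (+1); total 1.
Path In→F→Eg (+1); total 2.
Path In→C→Eg (+1); total 3.
Path In→R3→Eg (+1); total 4.
Path In→D→Eg (+1); total 5.
No residual In→Eg path; max flow = 5.
Certifying cut of size 5: {F→Eg, In→C, In→D, In→Eg, R3→Eg}.

5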